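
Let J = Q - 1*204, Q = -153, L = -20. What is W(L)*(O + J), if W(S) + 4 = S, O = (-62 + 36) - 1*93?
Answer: 11424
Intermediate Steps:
O = -119 (O = -26 - 93 = -119)
W(S) = -4 + S
J = -357 (J = -153 - 1*204 = -153 - 204 = -357)
W(L)*(O + J) = (-4 - 20)*(-119 - 357) = -24*(-476) = 11424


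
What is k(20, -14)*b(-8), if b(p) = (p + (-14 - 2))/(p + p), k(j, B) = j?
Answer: 30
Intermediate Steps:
b(p) = (-16 + p)/(2*p) (b(p) = (p - 16)/((2*p)) = (-16 + p)*(1/(2*p)) = (-16 + p)/(2*p))
k(20, -14)*b(-8) = 20*((½)*(-16 - 8)/(-8)) = 20*((½)*(-⅛)*(-24)) = 20*(3/2) = 30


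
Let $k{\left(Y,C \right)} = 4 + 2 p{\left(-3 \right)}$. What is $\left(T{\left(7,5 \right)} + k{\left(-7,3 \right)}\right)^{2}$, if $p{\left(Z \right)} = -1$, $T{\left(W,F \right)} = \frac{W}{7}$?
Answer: $9$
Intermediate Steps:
$T{\left(W,F \right)} = \frac{W}{7}$ ($T{\left(W,F \right)} = W \frac{1}{7} = \frac{W}{7}$)
$k{\left(Y,C \right)} = 2$ ($k{\left(Y,C \right)} = 4 + 2 \left(-1\right) = 4 - 2 = 2$)
$\left(T{\left(7,5 \right)} + k{\left(-7,3 \right)}\right)^{2} = \left(\frac{1}{7} \cdot 7 + 2\right)^{2} = \left(1 + 2\right)^{2} = 3^{2} = 9$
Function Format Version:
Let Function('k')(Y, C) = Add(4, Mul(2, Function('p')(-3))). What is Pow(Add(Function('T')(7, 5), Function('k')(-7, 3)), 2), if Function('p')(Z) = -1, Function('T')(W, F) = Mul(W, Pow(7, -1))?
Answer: 9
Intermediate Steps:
Function('T')(W, F) = Mul(Rational(1, 7), W) (Function('T')(W, F) = Mul(W, Rational(1, 7)) = Mul(Rational(1, 7), W))
Function('k')(Y, C) = 2 (Function('k')(Y, C) = Add(4, Mul(2, -1)) = Add(4, -2) = 2)
Pow(Add(Function('T')(7, 5), Function('k')(-7, 3)), 2) = Pow(Add(Mul(Rational(1, 7), 7), 2), 2) = Pow(Add(1, 2), 2) = Pow(3, 2) = 9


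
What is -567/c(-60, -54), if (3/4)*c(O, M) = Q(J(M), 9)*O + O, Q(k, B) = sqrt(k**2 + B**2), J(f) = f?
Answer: -81/34240 + 729*sqrt(37)/34240 ≈ 0.12714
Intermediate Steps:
Q(k, B) = sqrt(B**2 + k**2)
c(O, M) = 4*O/3 + 4*O*sqrt(81 + M**2)/3 (c(O, M) = 4*(sqrt(9**2 + M**2)*O + O)/3 = 4*(sqrt(81 + M**2)*O + O)/3 = 4*(O*sqrt(81 + M**2) + O)/3 = 4*(O + O*sqrt(81 + M**2))/3 = 4*O/3 + 4*O*sqrt(81 + M**2)/3)
-567/c(-60, -54) = -567*(-1/(80*(1 + sqrt(81 + (-54)**2)))) = -567*(-1/(80*(1 + sqrt(81 + 2916)))) = -567*(-1/(80*(1 + sqrt(2997)))) = -567*(-1/(80*(1 + 9*sqrt(37)))) = -567/(-80 - 720*sqrt(37))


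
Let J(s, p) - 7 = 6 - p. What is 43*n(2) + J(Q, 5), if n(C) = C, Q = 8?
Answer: 94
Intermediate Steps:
J(s, p) = 13 - p (J(s, p) = 7 + (6 - p) = 13 - p)
43*n(2) + J(Q, 5) = 43*2 + (13 - 1*5) = 86 + (13 - 5) = 86 + 8 = 94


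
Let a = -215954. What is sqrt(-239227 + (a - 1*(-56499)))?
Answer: 9*I*sqrt(4922) ≈ 631.41*I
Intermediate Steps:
sqrt(-239227 + (a - 1*(-56499))) = sqrt(-239227 + (-215954 - 1*(-56499))) = sqrt(-239227 + (-215954 + 56499)) = sqrt(-239227 - 159455) = sqrt(-398682) = 9*I*sqrt(4922)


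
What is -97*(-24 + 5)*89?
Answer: 164027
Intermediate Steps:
-97*(-24 + 5)*89 = -97*(-19)*89 = 1843*89 = 164027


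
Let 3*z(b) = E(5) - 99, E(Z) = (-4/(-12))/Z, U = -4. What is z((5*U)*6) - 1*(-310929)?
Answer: 13990321/45 ≈ 3.1090e+5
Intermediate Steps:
E(Z) = 1/(3*Z) (E(Z) = (-4*(-1/12))/Z = 1/(3*Z))
z(b) = -1484/45 (z(b) = ((⅓)/5 - 99)/3 = ((⅓)*(⅕) - 99)/3 = (1/15 - 99)/3 = (⅓)*(-1484/15) = -1484/45)
z((5*U)*6) - 1*(-310929) = -1484/45 - 1*(-310929) = -1484/45 + 310929 = 13990321/45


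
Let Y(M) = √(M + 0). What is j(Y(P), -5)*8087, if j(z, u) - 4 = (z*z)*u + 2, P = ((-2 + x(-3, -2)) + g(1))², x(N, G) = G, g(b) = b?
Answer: -315393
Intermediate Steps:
P = 9 (P = ((-2 - 2) + 1)² = (-4 + 1)² = (-3)² = 9)
Y(M) = √M
j(z, u) = 6 + u*z² (j(z, u) = 4 + ((z*z)*u + 2) = 4 + (z²*u + 2) = 4 + (u*z² + 2) = 4 + (2 + u*z²) = 6 + u*z²)
j(Y(P), -5)*8087 = (6 - 5*(√9)²)*8087 = (6 - 5*3²)*8087 = (6 - 5*9)*8087 = (6 - 45)*8087 = -39*8087 = -315393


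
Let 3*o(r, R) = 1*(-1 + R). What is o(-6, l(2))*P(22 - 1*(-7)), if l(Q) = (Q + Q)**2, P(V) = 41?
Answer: 205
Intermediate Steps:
l(Q) = 4*Q**2 (l(Q) = (2*Q)**2 = 4*Q**2)
o(r, R) = -1/3 + R/3 (o(r, R) = (1*(-1 + R))/3 = (-1 + R)/3 = -1/3 + R/3)
o(-6, l(2))*P(22 - 1*(-7)) = (-1/3 + (4*2**2)/3)*41 = (-1/3 + (4*4)/3)*41 = (-1/3 + (1/3)*16)*41 = (-1/3 + 16/3)*41 = 5*41 = 205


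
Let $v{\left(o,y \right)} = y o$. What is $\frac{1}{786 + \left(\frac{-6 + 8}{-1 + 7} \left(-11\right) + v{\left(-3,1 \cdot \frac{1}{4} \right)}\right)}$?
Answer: $\frac{12}{9379} \approx 0.0012795$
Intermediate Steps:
$v{\left(o,y \right)} = o y$
$\frac{1}{786 + \left(\frac{-6 + 8}{-1 + 7} \left(-11\right) + v{\left(-3,1 \cdot \frac{1}{4} \right)}\right)} = \frac{1}{786 - \left(\left(-1\right) \frac{-6 + 8}{-1 + 7} \left(-11\right) + 3 \cdot 1 \cdot \frac{1}{4}\right)} = \frac{1}{786 - \left(\left(-1\right) \frac{2}{6} \left(-11\right) + 3 \cdot 1 \cdot \frac{1}{4}\right)} = \frac{1}{786 + \left(2 \cdot \frac{1}{6} \left(-11\right) - \frac{3}{4}\right)} = \frac{1}{786 + \left(\frac{1}{3} \left(-11\right) - \frac{3}{4}\right)} = \frac{1}{786 - \frac{53}{12}} = \frac{1}{\frac{9379}{12}} = \frac{12}{9379}$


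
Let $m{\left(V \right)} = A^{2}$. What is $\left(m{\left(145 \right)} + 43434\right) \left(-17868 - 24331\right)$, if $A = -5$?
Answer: $-1833926341$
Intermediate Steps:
$m{\left(V \right)} = 25$ ($m{\left(V \right)} = \left(-5\right)^{2} = 25$)
$\left(m{\left(145 \right)} + 43434\right) \left(-17868 - 24331\right) = \left(25 + 43434\right) \left(-17868 - 24331\right) = 43459 \left(-42199\right) = -1833926341$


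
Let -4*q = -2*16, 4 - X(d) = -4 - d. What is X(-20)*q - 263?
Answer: -359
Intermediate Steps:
X(d) = 8 + d (X(d) = 4 - (-4 - d) = 4 + (4 + d) = 8 + d)
q = 8 (q = -(-1)*16/2 = -¼*(-32) = 8)
X(-20)*q - 263 = (8 - 20)*8 - 263 = -12*8 - 263 = -96 - 263 = -359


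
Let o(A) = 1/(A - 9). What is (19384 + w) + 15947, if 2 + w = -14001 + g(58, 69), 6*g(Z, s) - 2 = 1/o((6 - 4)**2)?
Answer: 42655/2 ≈ 21328.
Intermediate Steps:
o(A) = 1/(-9 + A)
g(Z, s) = -1/2 (g(Z, s) = 1/3 + 1/(6*(1/(-9 + (6 - 4)**2))) = 1/3 + 1/(6*(1/(-9 + 2**2))) = 1/3 + 1/(6*(1/(-9 + 4))) = 1/3 + 1/(6*(1/(-5))) = 1/3 + 1/(6*(-1/5)) = 1/3 + (1/6)*(-5) = 1/3 - 5/6 = -1/2)
w = -28007/2 (w = -2 + (-14001 - 1/2) = -2 - 28003/2 = -28007/2 ≈ -14004.)
(19384 + w) + 15947 = (19384 - 28007/2) + 15947 = 10761/2 + 15947 = 42655/2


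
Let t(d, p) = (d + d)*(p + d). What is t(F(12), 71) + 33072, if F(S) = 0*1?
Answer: 33072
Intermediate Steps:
F(S) = 0
t(d, p) = 2*d*(d + p) (t(d, p) = (2*d)*(d + p) = 2*d*(d + p))
t(F(12), 71) + 33072 = 2*0*(0 + 71) + 33072 = 2*0*71 + 33072 = 0 + 33072 = 33072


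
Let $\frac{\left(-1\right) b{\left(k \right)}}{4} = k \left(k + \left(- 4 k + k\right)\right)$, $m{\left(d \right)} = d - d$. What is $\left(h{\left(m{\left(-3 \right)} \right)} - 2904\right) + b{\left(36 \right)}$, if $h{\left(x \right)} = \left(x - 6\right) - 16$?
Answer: $7442$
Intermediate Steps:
$m{\left(d \right)} = 0$
$h{\left(x \right)} = -22 + x$ ($h{\left(x \right)} = \left(-6 + x\right) - 16 = -22 + x$)
$b{\left(k \right)} = 8 k^{2}$ ($b{\left(k \right)} = - 4 k \left(k + \left(- 4 k + k\right)\right) = - 4 k \left(k - 3 k\right) = - 4 k \left(- 2 k\right) = - 4 \left(- 2 k^{2}\right) = 8 k^{2}$)
$\left(h{\left(m{\left(-3 \right)} \right)} - 2904\right) + b{\left(36 \right)} = \left(\left(-22 + 0\right) - 2904\right) + 8 \cdot 36^{2} = \left(-22 - 2904\right) + 8 \cdot 1296 = -2926 + 10368 = 7442$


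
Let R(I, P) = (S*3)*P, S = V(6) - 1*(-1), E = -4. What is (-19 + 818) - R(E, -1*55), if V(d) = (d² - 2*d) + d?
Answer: 5914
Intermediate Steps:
V(d) = d² - d
S = 31 (S = 6*(-1 + 6) - 1*(-1) = 6*5 + 1 = 30 + 1 = 31)
R(I, P) = 93*P (R(I, P) = (31*3)*P = 93*P)
(-19 + 818) - R(E, -1*55) = (-19 + 818) - 93*(-1*55) = 799 - 93*(-55) = 799 - 1*(-5115) = 799 + 5115 = 5914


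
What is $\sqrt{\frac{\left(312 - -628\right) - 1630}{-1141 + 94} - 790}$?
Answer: $\frac{2 i \sqrt{24035630}}{349} \approx 28.095 i$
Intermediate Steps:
$\sqrt{\frac{\left(312 - -628\right) - 1630}{-1141 + 94} - 790} = \sqrt{\frac{\left(312 + 628\right) - 1630}{-1047} - 790} = \sqrt{\left(940 - 1630\right) \left(- \frac{1}{1047}\right) - 790} = \sqrt{\left(-690\right) \left(- \frac{1}{1047}\right) - 790} = \sqrt{\frac{230}{349} - 790} = \sqrt{- \frac{275480}{349}} = \frac{2 i \sqrt{24035630}}{349}$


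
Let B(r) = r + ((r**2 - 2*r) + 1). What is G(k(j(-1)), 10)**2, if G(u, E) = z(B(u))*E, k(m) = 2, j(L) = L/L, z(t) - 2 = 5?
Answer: 4900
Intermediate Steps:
B(r) = 1 + r**2 - r (B(r) = r + (1 + r**2 - 2*r) = 1 + r**2 - r)
z(t) = 7 (z(t) = 2 + 5 = 7)
j(L) = 1
G(u, E) = 7*E
G(k(j(-1)), 10)**2 = (7*10)**2 = 70**2 = 4900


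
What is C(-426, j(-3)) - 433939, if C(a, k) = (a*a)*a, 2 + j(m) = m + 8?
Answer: -77742715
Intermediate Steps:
j(m) = 6 + m (j(m) = -2 + (m + 8) = -2 + (8 + m) = 6 + m)
C(a, k) = a³ (C(a, k) = a²*a = a³)
C(-426, j(-3)) - 433939 = (-426)³ - 433939 = -77308776 - 433939 = -77742715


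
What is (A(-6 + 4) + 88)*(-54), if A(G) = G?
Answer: -4644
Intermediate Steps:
(A(-6 + 4) + 88)*(-54) = ((-6 + 4) + 88)*(-54) = (-2 + 88)*(-54) = 86*(-54) = -4644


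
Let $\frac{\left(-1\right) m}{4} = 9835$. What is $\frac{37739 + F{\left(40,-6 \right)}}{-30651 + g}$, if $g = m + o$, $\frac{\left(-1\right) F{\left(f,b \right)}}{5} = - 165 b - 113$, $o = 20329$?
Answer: $- \frac{1853}{2759} \approx -0.67162$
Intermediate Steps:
$m = -39340$ ($m = \left(-4\right) 9835 = -39340$)
$F{\left(f,b \right)} = 565 + 825 b$ ($F{\left(f,b \right)} = - 5 \left(- 165 b - 113\right) = - 5 \left(-113 - 165 b\right) = 565 + 825 b$)
$g = -19011$ ($g = -39340 + 20329 = -19011$)
$\frac{37739 + F{\left(40,-6 \right)}}{-30651 + g} = \frac{37739 + \left(565 + 825 \left(-6\right)\right)}{-30651 - 19011} = \frac{37739 + \left(565 - 4950\right)}{-49662} = \left(37739 - 4385\right) \left(- \frac{1}{49662}\right) = 33354 \left(- \frac{1}{49662}\right) = - \frac{1853}{2759}$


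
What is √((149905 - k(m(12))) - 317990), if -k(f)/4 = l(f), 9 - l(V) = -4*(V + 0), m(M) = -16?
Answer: I*√168305 ≈ 410.25*I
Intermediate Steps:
l(V) = 9 + 4*V (l(V) = 9 - (-4)*(V + 0) = 9 - (-4)*V = 9 + 4*V)
k(f) = -36 - 16*f (k(f) = -4*(9 + 4*f) = -36 - 16*f)
√((149905 - k(m(12))) - 317990) = √((149905 - (-36 - 16*(-16))) - 317990) = √((149905 - (-36 + 256)) - 317990) = √((149905 - 1*220) - 317990) = √((149905 - 220) - 317990) = √(149685 - 317990) = √(-168305) = I*√168305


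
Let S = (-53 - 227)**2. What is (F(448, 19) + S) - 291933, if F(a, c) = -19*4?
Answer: -213609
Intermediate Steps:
F(a, c) = -76
S = 78400 (S = (-280)**2 = 78400)
(F(448, 19) + S) - 291933 = (-76 + 78400) - 291933 = 78324 - 291933 = -213609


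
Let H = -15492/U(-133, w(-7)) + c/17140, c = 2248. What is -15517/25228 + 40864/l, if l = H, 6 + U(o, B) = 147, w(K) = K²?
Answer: -359800127819/964657876 ≈ -372.98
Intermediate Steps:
U(o, B) = 141 (U(o, B) = -6 + 147 = 141)
H = -22101326/201395 (H = -15492/141 + 2248/17140 = -15492*1/141 + 2248*(1/17140) = -5164/47 + 562/4285 = -22101326/201395 ≈ -109.74)
l = -22101326/201395 ≈ -109.74
-15517/25228 + 40864/l = -15517/25228 + 40864/(-22101326/201395) = -15517*1/25228 + 40864*(-201395/22101326) = -15517/25228 - 4114902640/11050663 = -359800127819/964657876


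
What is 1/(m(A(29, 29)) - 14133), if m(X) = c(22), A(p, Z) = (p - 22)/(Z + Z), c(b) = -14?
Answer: -1/14147 ≈ -7.0686e-5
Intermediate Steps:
A(p, Z) = (-22 + p)/(2*Z) (A(p, Z) = (-22 + p)/((2*Z)) = (-22 + p)*(1/(2*Z)) = (-22 + p)/(2*Z))
m(X) = -14
1/(m(A(29, 29)) - 14133) = 1/(-14 - 14133) = 1/(-14147) = -1/14147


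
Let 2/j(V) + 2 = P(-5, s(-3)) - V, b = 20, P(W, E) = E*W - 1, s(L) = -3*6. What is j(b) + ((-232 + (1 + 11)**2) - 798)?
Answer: -59360/67 ≈ -885.97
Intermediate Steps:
s(L) = -18
P(W, E) = -1 + E*W
j(V) = 2/(87 - V) (j(V) = 2/(-2 + ((-1 - 18*(-5)) - V)) = 2/(-2 + ((-1 + 90) - V)) = 2/(-2 + (89 - V)) = 2/(87 - V))
j(b) + ((-232 + (1 + 11)**2) - 798) = -2/(-87 + 20) + ((-232 + (1 + 11)**2) - 798) = -2/(-67) + ((-232 + 12**2) - 798) = -2*(-1/67) + ((-232 + 144) - 798) = 2/67 + (-88 - 798) = 2/67 - 886 = -59360/67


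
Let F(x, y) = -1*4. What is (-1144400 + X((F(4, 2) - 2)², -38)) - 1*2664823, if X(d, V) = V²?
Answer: -3807779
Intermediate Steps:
F(x, y) = -4
(-1144400 + X((F(4, 2) - 2)², -38)) - 1*2664823 = (-1144400 + (-38)²) - 1*2664823 = (-1144400 + 1444) - 2664823 = -1142956 - 2664823 = -3807779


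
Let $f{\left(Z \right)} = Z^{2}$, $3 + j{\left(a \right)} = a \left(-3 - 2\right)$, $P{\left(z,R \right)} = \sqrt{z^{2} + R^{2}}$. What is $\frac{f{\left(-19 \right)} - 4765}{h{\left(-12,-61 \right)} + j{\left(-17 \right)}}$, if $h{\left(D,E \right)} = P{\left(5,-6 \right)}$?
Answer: $- \frac{120376}{2221} + \frac{1468 \sqrt{61}}{2221} \approx -49.037$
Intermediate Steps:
$P{\left(z,R \right)} = \sqrt{R^{2} + z^{2}}$
$j{\left(a \right)} = -3 - 5 a$ ($j{\left(a \right)} = -3 + a \left(-3 - 2\right) = -3 + a \left(-5\right) = -3 - 5 a$)
$h{\left(D,E \right)} = \sqrt{61}$ ($h{\left(D,E \right)} = \sqrt{\left(-6\right)^{2} + 5^{2}} = \sqrt{36 + 25} = \sqrt{61}$)
$\frac{f{\left(-19 \right)} - 4765}{h{\left(-12,-61 \right)} + j{\left(-17 \right)}} = \frac{\left(-19\right)^{2} - 4765}{\sqrt{61} - -82} = \frac{361 - 4765}{\sqrt{61} + \left(-3 + 85\right)} = - \frac{4404}{\sqrt{61} + 82} = - \frac{4404}{82 + \sqrt{61}}$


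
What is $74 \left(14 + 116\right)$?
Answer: $9620$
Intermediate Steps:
$74 \left(14 + 116\right) = 74 \cdot 130 = 9620$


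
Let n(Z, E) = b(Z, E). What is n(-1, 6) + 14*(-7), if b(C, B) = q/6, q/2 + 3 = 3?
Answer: -98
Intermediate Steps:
q = 0 (q = -6 + 2*3 = -6 + 6 = 0)
b(C, B) = 0 (b(C, B) = 0/6 = 0*(⅙) = 0)
n(Z, E) = 0
n(-1, 6) + 14*(-7) = 0 + 14*(-7) = 0 - 98 = -98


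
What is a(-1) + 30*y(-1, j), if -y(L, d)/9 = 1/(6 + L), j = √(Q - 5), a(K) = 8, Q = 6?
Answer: -46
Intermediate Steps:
j = 1 (j = √(6 - 5) = √1 = 1)
y(L, d) = -9/(6 + L)
a(-1) + 30*y(-1, j) = 8 + 30*(-9/(6 - 1)) = 8 + 30*(-9/5) = 8 - 54 = -46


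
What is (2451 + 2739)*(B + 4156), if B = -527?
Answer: 18834510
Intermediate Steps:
(2451 + 2739)*(B + 4156) = (2451 + 2739)*(-527 + 4156) = 5190*3629 = 18834510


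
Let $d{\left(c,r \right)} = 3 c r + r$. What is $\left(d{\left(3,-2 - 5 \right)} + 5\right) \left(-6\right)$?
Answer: $390$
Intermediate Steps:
$d{\left(c,r \right)} = r + 3 c r$ ($d{\left(c,r \right)} = 3 c r + r = r + 3 c r$)
$\left(d{\left(3,-2 - 5 \right)} + 5\right) \left(-6\right) = \left(\left(-2 - 5\right) \left(1 + 3 \cdot 3\right) + 5\right) \left(-6\right) = \left(- 7 \left(1 + 9\right) + 5\right) \left(-6\right) = \left(\left(-7\right) 10 + 5\right) \left(-6\right) = \left(-70 + 5\right) \left(-6\right) = \left(-65\right) \left(-6\right) = 390$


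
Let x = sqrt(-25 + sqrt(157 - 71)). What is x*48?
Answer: 48*sqrt(-25 + sqrt(86)) ≈ 190.35*I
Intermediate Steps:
x = sqrt(-25 + sqrt(86)) ≈ 3.9656*I
x*48 = sqrt(-25 + sqrt(86))*48 = 48*sqrt(-25 + sqrt(86))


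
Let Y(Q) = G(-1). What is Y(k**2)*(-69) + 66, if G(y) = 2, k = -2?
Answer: -72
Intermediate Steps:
Y(Q) = 2
Y(k**2)*(-69) + 66 = 2*(-69) + 66 = -138 + 66 = -72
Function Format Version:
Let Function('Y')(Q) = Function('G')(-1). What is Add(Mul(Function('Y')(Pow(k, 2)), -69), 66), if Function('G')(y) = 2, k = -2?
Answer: -72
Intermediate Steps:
Function('Y')(Q) = 2
Add(Mul(Function('Y')(Pow(k, 2)), -69), 66) = Add(Mul(2, -69), 66) = Add(-138, 66) = -72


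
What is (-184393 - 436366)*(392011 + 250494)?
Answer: -398840761295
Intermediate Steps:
(-184393 - 436366)*(392011 + 250494) = -620759*642505 = -398840761295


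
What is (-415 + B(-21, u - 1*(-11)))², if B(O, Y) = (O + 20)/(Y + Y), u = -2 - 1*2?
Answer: 33767721/196 ≈ 1.7228e+5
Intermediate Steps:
u = -4 (u = -2 - 2 = -4)
B(O, Y) = (20 + O)/(2*Y) (B(O, Y) = (20 + O)/((2*Y)) = (20 + O)*(1/(2*Y)) = (20 + O)/(2*Y))
(-415 + B(-21, u - 1*(-11)))² = (-415 + (20 - 21)/(2*(-4 - 1*(-11))))² = (-415 + (½)*(-1)/(-4 + 11))² = (-415 + (½)*(-1)/7)² = (-415 + (½)*(⅐)*(-1))² = (-415 - 1/14)² = (-5811/14)² = 33767721/196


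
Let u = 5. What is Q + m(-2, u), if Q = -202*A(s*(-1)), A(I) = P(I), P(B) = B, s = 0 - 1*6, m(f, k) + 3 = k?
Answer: -1210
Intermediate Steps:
m(f, k) = -3 + k
s = -6 (s = 0 - 6 = -6)
A(I) = I
Q = -1212 (Q = -(-1212)*(-1) = -202*6 = -1212)
Q + m(-2, u) = -1212 + (-3 + 5) = -1212 + 2 = -1210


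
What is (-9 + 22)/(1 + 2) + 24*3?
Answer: 229/3 ≈ 76.333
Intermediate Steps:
(-9 + 22)/(1 + 2) + 24*3 = 13/3 + 72 = 229/3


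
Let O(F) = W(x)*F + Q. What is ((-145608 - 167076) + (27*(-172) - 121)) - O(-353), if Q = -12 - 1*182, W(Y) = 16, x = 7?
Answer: -311607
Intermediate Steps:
Q = -194 (Q = -12 - 182 = -194)
O(F) = -194 + 16*F (O(F) = 16*F - 194 = -194 + 16*F)
((-145608 - 167076) + (27*(-172) - 121)) - O(-353) = ((-145608 - 167076) + (27*(-172) - 121)) - (-194 + 16*(-353)) = (-312684 + (-4644 - 121)) - (-194 - 5648) = (-312684 - 4765) - 1*(-5842) = -317449 + 5842 = -311607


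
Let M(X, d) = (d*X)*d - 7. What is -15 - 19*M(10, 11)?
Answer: -22872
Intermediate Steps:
M(X, d) = -7 + X*d**2 (M(X, d) = (X*d)*d - 7 = X*d**2 - 7 = -7 + X*d**2)
-15 - 19*M(10, 11) = -15 - 19*(-7 + 10*11**2) = -15 - 19*(-7 + 10*121) = -15 - 19*(-7 + 1210) = -15 - 19*1203 = -15 - 22857 = -22872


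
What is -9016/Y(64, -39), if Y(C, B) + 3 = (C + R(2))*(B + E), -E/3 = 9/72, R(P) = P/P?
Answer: 72128/20499 ≈ 3.5186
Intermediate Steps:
R(P) = 1
E = -3/8 (E = -27/72 = -3*1/8 = -3/8 ≈ -0.37500)
Y(C, B) = -3 + (1 + C)*(-3/8 + B) (Y(C, B) = -3 + (C + 1)*(B - 3/8) = -3 + (1 + C)*(-3/8 + B))
-9016/Y(64, -39) = -9016/(-27/8 - 39 - 3/8*64 - 39*64) = -9016/(-27/8 - 39 - 24 - 2496) = -9016/(-20499/8) = -9016*(-8/20499) = 72128/20499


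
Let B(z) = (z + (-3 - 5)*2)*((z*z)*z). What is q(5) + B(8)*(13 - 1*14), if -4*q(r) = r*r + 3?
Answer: 4089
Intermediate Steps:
q(r) = -¾ - r²/4 (q(r) = -(r*r + 3)/4 = -(r² + 3)/4 = -(3 + r²)/4 = -¾ - r²/4)
B(z) = z³*(-16 + z) (B(z) = (z - 8*2)*(z²*z) = (z - 16)*z³ = (-16 + z)*z³ = z³*(-16 + z))
q(5) + B(8)*(13 - 1*14) = (-¾ - ¼*5²) + (8³*(-16 + 8))*(13 - 1*14) = (-¾ - ¼*25) + (512*(-8))*(13 - 14) = (-¾ - 25/4) - 4096*(-1) = -7 + 4096 = 4089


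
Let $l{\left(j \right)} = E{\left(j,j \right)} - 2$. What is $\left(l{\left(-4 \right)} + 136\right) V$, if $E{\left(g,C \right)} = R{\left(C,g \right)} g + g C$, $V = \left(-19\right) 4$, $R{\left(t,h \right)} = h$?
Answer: $-12616$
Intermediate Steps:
$V = -76$
$E{\left(g,C \right)} = g^{2} + C g$ ($E{\left(g,C \right)} = g g + g C = g^{2} + C g$)
$l{\left(j \right)} = -2 + 2 j^{2}$ ($l{\left(j \right)} = j \left(j + j\right) - 2 = j 2 j - 2 = 2 j^{2} - 2 = -2 + 2 j^{2}$)
$\left(l{\left(-4 \right)} + 136\right) V = \left(\left(-2 + 2 \left(-4\right)^{2}\right) + 136\right) \left(-76\right) = \left(\left(-2 + 2 \cdot 16\right) + 136\right) \left(-76\right) = \left(\left(-2 + 32\right) + 136\right) \left(-76\right) = \left(30 + 136\right) \left(-76\right) = 166 \left(-76\right) = -12616$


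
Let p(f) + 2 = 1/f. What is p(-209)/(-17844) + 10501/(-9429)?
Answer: -4350937405/3907163876 ≈ -1.1136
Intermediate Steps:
p(f) = -2 + 1/f
p(-209)/(-17844) + 10501/(-9429) = (-2 + 1/(-209))/(-17844) + 10501/(-9429) = (-2 - 1/209)*(-1/17844) + 10501*(-1/9429) = -419/209*(-1/17844) - 10501/9429 = 419/3729396 - 10501/9429 = -4350937405/3907163876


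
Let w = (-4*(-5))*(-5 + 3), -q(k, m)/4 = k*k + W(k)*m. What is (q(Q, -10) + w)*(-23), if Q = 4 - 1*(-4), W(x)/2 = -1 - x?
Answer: 23368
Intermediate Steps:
W(x) = -2 - 2*x (W(x) = 2*(-1 - x) = -2 - 2*x)
Q = 8 (Q = 4 + 4 = 8)
q(k, m) = -4*k**2 - 4*m*(-2 - 2*k) (q(k, m) = -4*(k*k + (-2 - 2*k)*m) = -4*(k**2 + m*(-2 - 2*k)) = -4*k**2 - 4*m*(-2 - 2*k))
w = -40 (w = 20*(-2) = -40)
(q(Q, -10) + w)*(-23) = ((-4*8**2 + 8*(-10)*(1 + 8)) - 40)*(-23) = ((-4*64 + 8*(-10)*9) - 40)*(-23) = ((-256 - 720) - 40)*(-23) = (-976 - 40)*(-23) = -1016*(-23) = 23368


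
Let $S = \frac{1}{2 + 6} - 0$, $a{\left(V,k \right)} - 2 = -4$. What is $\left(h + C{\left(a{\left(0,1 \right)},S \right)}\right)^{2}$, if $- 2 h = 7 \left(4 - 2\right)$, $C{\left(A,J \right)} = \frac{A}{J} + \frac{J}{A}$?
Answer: $\frac{136161}{256} \approx 531.88$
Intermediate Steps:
$a{\left(V,k \right)} = -2$ ($a{\left(V,k \right)} = 2 - 4 = -2$)
$S = \frac{1}{8}$ ($S = \frac{1}{8} + 0 = \frac{1}{8} \approx 0.125$)
$h = -7$ ($h = - \frac{7 \left(4 - 2\right)}{2} = - \frac{7 \cdot 2}{2} = \left(- \frac{1}{2}\right) 14 = -7$)
$\left(h + C{\left(a{\left(0,1 \right)},S \right)}\right)^{2} = \left(-7 + \left(- 2 \frac{1}{\frac{1}{8}} + \frac{1}{8 \left(-2\right)}\right)\right)^{2} = \left(-7 + \left(\left(-2\right) 8 + \frac{1}{8} \left(- \frac{1}{2}\right)\right)\right)^{2} = \left(-7 - \frac{257}{16}\right)^{2} = \left(- \frac{369}{16}\right)^{2} = \frac{136161}{256}$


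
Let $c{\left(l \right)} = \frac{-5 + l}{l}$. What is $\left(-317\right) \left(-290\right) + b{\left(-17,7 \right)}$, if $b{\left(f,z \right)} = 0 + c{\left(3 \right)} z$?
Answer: $\frac{275776}{3} \approx 91925.0$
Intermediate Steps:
$c{\left(l \right)} = \frac{-5 + l}{l}$
$b{\left(f,z \right)} = - \frac{2 z}{3}$ ($b{\left(f,z \right)} = 0 + \frac{-5 + 3}{3} z = 0 + \frac{1}{3} \left(-2\right) z = 0 - \frac{2 z}{3} = - \frac{2 z}{3}$)
$\left(-317\right) \left(-290\right) + b{\left(-17,7 \right)} = \left(-317\right) \left(-290\right) - \frac{14}{3} = 91930 - \frac{14}{3} = \frac{275776}{3}$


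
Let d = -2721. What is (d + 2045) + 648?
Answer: -28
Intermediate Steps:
(d + 2045) + 648 = (-2721 + 2045) + 648 = -676 + 648 = -28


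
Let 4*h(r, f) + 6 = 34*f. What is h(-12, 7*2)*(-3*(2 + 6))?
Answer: -2820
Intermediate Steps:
h(r, f) = -3/2 + 17*f/2 (h(r, f) = -3/2 + (34*f)/4 = -3/2 + 17*f/2)
h(-12, 7*2)*(-3*(2 + 6)) = (-3/2 + 17*(7*2)/2)*(-3*(2 + 6)) = (-3/2 + (17/2)*14)*(-3*8) = (-3/2 + 119)*(-24) = (235/2)*(-24) = -2820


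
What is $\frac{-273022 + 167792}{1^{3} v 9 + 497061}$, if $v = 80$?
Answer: $- \frac{105230}{497781} \approx -0.2114$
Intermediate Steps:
$\frac{-273022 + 167792}{1^{3} v 9 + 497061} = \frac{-273022 + 167792}{1^{3} \cdot 80 \cdot 9 + 497061} = - \frac{105230}{1 \cdot 80 \cdot 9 + 497061} = - \frac{105230}{80 \cdot 9 + 497061} = - \frac{105230}{720 + 497061} = - \frac{105230}{497781}$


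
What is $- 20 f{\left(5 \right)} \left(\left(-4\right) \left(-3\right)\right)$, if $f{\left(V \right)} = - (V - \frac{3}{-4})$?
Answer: $1380$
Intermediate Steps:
$f{\left(V \right)} = - \frac{3}{4} - V$ ($f{\left(V \right)} = - (V - - \frac{3}{4}) = - (V + \frac{3}{4}) = - (\frac{3}{4} + V) = - \frac{3}{4} - V$)
$- 20 f{\left(5 \right)} \left(\left(-4\right) \left(-3\right)\right) = - 20 \left(- \frac{3}{4} - 5\right) \left(\left(-4\right) \left(-3\right)\right) = - 20 \left(- \frac{3}{4} - 5\right) 12 = \left(-20\right) \left(- \frac{23}{4}\right) 12 = 115 \cdot 12 = 1380$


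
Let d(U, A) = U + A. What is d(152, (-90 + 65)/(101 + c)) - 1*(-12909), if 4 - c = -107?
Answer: 2768907/212 ≈ 13061.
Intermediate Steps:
c = 111 (c = 4 - 1*(-107) = 4 + 107 = 111)
d(U, A) = A + U
d(152, (-90 + 65)/(101 + c)) - 1*(-12909) = ((-90 + 65)/(101 + 111) + 152) - 1*(-12909) = (-25/212 + 152) + 12909 = 32199/212 + 12909 = 2768907/212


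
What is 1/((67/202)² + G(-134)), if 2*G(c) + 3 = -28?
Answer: -40804/627973 ≈ -0.064977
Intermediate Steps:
G(c) = -31/2 (G(c) = -3/2 + (½)*(-28) = -3/2 - 14 = -31/2)
1/((67/202)² + G(-134)) = 1/((67/202)² - 31/2) = 1/(4489/40804 - 31/2) = 1/(-627973/40804) = -40804/627973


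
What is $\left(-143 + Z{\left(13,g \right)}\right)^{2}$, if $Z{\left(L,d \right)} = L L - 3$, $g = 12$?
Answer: $529$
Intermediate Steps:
$Z{\left(L,d \right)} = -3 + L^{2}$ ($Z{\left(L,d \right)} = L^{2} - 3 = -3 + L^{2}$)
$\left(-143 + Z{\left(13,g \right)}\right)^{2} = \left(-143 - \left(3 - 13^{2}\right)\right)^{2} = \left(-143 + \left(-3 + 169\right)\right)^{2} = \left(-143 + 166\right)^{2} = 23^{2} = 529$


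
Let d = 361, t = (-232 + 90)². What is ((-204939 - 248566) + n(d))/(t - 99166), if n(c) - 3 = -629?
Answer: 50459/8778 ≈ 5.7483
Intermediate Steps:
t = 20164 (t = (-142)² = 20164)
n(c) = -626 (n(c) = 3 - 629 = -626)
((-204939 - 248566) + n(d))/(t - 99166) = ((-204939 - 248566) - 626)/(20164 - 99166) = (-453505 - 626)/(-79002) = -454131*(-1/79002) = 50459/8778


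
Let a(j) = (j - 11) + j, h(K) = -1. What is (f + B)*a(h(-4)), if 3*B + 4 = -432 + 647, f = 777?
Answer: -33046/3 ≈ -11015.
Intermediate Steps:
B = 211/3 (B = -4/3 + (-432 + 647)/3 = -4/3 + (1/3)*215 = -4/3 + 215/3 = 211/3 ≈ 70.333)
a(j) = -11 + 2*j (a(j) = (-11 + j) + j = -11 + 2*j)
(f + B)*a(h(-4)) = (777 + 211/3)*(-11 + 2*(-1)) = 2542*(-11 - 2)/3 = (2542/3)*(-13) = -33046/3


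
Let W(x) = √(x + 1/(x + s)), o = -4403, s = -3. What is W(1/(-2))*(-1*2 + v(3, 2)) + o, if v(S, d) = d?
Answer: -4403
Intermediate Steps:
W(x) = √(x + 1/(-3 + x)) (W(x) = √(x + 1/(x - 3)) = √(x + 1/(-3 + x)))
W(1/(-2))*(-1*2 + v(3, 2)) + o = √((1 + (-3 + 1/(-2))/(-2))/(-3 + 1/(-2)))*(-1*2 + 2) - 4403 = √((1 - (-3 - ½)/2)/(-3 - ½))*(-2 + 2) - 4403 = √((1 - ½*(-7/2))/(-7/2))*0 - 4403 = √(-2*(1 + 7/4)/7)*0 - 4403 = √(-2/7*11/4)*0 - 4403 = √(-11/14)*0 - 4403 = (I*√154/14)*0 - 4403 = 0 - 4403 = -4403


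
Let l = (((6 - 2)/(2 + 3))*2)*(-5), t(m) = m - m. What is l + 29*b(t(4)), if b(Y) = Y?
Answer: -8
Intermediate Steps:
t(m) = 0
l = -8 (l = ((4/5)*2)*(-5) = ((4*(⅕))*2)*(-5) = ((⅘)*2)*(-5) = (8/5)*(-5) = -8)
l + 29*b(t(4)) = -8 + 29*0 = -8 + 0 = -8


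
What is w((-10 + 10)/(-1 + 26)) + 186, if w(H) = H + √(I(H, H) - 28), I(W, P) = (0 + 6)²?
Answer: 186 + 2*√2 ≈ 188.83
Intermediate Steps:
I(W, P) = 36 (I(W, P) = 6² = 36)
w(H) = H + 2*√2 (w(H) = H + √(36 - 28) = H + √8 = H + 2*√2)
w((-10 + 10)/(-1 + 26)) + 186 = ((-10 + 10)/(-1 + 26) + 2*√2) + 186 = (0/25 + 2*√2) + 186 = (0*(1/25) + 2*√2) + 186 = (0 + 2*√2) + 186 = 2*√2 + 186 = 186 + 2*√2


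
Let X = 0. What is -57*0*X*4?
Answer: 0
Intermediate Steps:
-57*0*X*4 = -57*0*0*4 = -0*4 = -57*0 = 0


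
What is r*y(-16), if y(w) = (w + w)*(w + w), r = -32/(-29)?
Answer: 32768/29 ≈ 1129.9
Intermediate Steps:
r = 32/29 (r = -32*(-1/29) = 32/29 ≈ 1.1034)
y(w) = 4*w**2 (y(w) = (2*w)*(2*w) = 4*w**2)
r*y(-16) = 32*(4*(-16)**2)/29 = 32*(4*256)/29 = (32/29)*1024 = 32768/29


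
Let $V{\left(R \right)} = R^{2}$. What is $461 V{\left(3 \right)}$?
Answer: $4149$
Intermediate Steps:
$461 V{\left(3 \right)} = 461 \cdot 3^{2} = 461 \cdot 9 = 4149$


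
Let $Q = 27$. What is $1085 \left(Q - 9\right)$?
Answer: $19530$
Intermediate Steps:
$1085 \left(Q - 9\right) = 1085 \left(27 - 9\right) = 1085 \cdot 18 = 19530$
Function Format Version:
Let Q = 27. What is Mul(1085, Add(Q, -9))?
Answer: 19530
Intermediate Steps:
Mul(1085, Add(Q, -9)) = Mul(1085, Add(27, -9)) = Mul(1085, 18) = 19530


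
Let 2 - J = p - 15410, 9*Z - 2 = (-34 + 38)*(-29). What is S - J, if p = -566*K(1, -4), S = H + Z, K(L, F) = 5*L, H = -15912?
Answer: -102500/3 ≈ -34167.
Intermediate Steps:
Z = -38/3 (Z = 2/9 + ((-34 + 38)*(-29))/9 = 2/9 + (4*(-29))/9 = 2/9 + (⅑)*(-116) = 2/9 - 116/9 = -38/3 ≈ -12.667)
S = -47774/3 (S = -15912 - 38/3 = -47774/3 ≈ -15925.)
p = -2830 ≈ -2830.0
J = 18242 (J = 2 - (-2830 - 15410) = 2 - 1*(-18240) = 2 + 18240 = 18242)
S - J = -47774/3 - 1*18242 = -47774/3 - 18242 = -102500/3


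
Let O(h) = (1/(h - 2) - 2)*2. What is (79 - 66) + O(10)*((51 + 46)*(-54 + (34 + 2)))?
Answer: 13121/2 ≈ 6560.5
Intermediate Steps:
O(h) = -4 + 2/(-2 + h) (O(h) = (1/(-2 + h) - 2)*2 = (-2 + 1/(-2 + h))*2 = -4 + 2/(-2 + h))
(79 - 66) + O(10)*((51 + 46)*(-54 + (34 + 2))) = (79 - 66) + (2*(5 - 2*10)/(-2 + 10))*((51 + 46)*(-54 + (34 + 2))) = 13 + (2*(5 - 20)/8)*(97*(-54 + 36)) = 13 + (2*(⅛)*(-15))*(97*(-18)) = 13 - 15/4*(-1746) = 13 + 13095/2 = 13121/2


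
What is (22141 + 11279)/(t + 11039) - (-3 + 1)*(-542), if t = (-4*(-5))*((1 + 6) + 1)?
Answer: -4035432/3733 ≈ -1081.0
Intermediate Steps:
t = 160 (t = 20*(7 + 1) = 20*8 = 160)
(22141 + 11279)/(t + 11039) - (-3 + 1)*(-542) = (22141 + 11279)/(160 + 11039) - (-3 + 1)*(-542) = 33420/11199 - (-2)*(-542) = 33420*(1/11199) - 1*1084 = 11140/3733 - 1084 = -4035432/3733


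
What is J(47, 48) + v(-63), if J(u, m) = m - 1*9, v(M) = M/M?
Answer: 40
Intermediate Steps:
v(M) = 1
J(u, m) = -9 + m (J(u, m) = m - 9 = -9 + m)
J(47, 48) + v(-63) = (-9 + 48) + 1 = 39 + 1 = 40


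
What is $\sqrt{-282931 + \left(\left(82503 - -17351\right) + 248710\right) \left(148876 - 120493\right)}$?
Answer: $\sqrt{9893009081} \approx 99464.0$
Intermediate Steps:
$\sqrt{-282931 + \left(\left(82503 - -17351\right) + 248710\right) \left(148876 - 120493\right)} = \sqrt{-282931 + \left(\left(82503 + 17351\right) + 248710\right) 28383} = \sqrt{-282931 + \left(99854 + 248710\right) 28383} = \sqrt{-282931 + 348564 \cdot 28383} = \sqrt{-282931 + 9893292012} = \sqrt{9893009081}$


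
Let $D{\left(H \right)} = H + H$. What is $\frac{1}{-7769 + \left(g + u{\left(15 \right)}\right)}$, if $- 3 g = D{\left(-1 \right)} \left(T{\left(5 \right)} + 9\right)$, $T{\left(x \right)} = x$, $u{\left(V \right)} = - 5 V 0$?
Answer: $- \frac{3}{23279} \approx -0.00012887$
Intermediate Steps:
$D{\left(H \right)} = 2 H$
$u{\left(V \right)} = 0$
$g = \frac{28}{3}$ ($g = - \frac{2 \left(-1\right) \left(5 + 9\right)}{3} = - \frac{\left(-2\right) 14}{3} = \left(- \frac{1}{3}\right) \left(-28\right) = \frac{28}{3} \approx 9.3333$)
$\frac{1}{-7769 + \left(g + u{\left(15 \right)}\right)} = \frac{1}{-7769 + \left(\frac{28}{3} + 0\right)} = \frac{1}{-7769 + \frac{28}{3}} = \frac{1}{- \frac{23279}{3}} = - \frac{3}{23279}$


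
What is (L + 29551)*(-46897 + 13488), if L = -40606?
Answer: 369336495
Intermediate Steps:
(L + 29551)*(-46897 + 13488) = (-40606 + 29551)*(-46897 + 13488) = -11055*(-33409) = 369336495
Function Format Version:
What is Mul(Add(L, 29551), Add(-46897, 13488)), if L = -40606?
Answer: 369336495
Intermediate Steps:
Mul(Add(L, 29551), Add(-46897, 13488)) = Mul(Add(-40606, 29551), Add(-46897, 13488)) = Mul(-11055, -33409) = 369336495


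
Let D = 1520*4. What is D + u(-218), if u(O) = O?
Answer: 5862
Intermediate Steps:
D = 6080
D + u(-218) = 6080 - 218 = 5862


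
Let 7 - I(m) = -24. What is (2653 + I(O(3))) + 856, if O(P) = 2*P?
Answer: 3540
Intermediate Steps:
I(m) = 31 (I(m) = 7 - 1*(-24) = 7 + 24 = 31)
(2653 + I(O(3))) + 856 = (2653 + 31) + 856 = 2684 + 856 = 3540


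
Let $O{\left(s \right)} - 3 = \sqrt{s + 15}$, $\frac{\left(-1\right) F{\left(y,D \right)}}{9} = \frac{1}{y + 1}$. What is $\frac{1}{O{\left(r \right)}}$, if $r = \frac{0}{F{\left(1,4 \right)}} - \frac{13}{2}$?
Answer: $6 - \sqrt{34} \approx 0.16905$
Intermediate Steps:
$F{\left(y,D \right)} = - \frac{9}{1 + y}$ ($F{\left(y,D \right)} = - \frac{9}{y + 1} = - \frac{9}{1 + y}$)
$r = - \frac{13}{2}$ ($r = \frac{0}{\left(-9\right) \frac{1}{1 + 1}} - \frac{13}{2} = \frac{0}{\left(-9\right) \frac{1}{2}} - \frac{13}{2} = \frac{0}{- \frac{9}{2}} - \frac{13}{2} = 0 \left(- \frac{2}{9}\right) - \frac{13}{2} = 0 - \frac{13}{2} = - \frac{13}{2} \approx -6.5$)
$O{\left(s \right)} = 3 + \sqrt{15 + s}$ ($O{\left(s \right)} = 3 + \sqrt{s + 15} = 3 + \sqrt{15 + s}$)
$\frac{1}{O{\left(r \right)}} = \frac{1}{3 + \sqrt{15 - \frac{13}{2}}} = \frac{1}{3 + \sqrt{\frac{17}{2}}} = \frac{1}{3 + \frac{\sqrt{34}}{2}}$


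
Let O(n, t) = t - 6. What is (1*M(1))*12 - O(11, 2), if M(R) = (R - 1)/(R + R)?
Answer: 4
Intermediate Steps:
O(n, t) = -6 + t
M(R) = (-1 + R)/(2*R) (M(R) = (-1 + R)/((2*R)) = (-1 + R)*(1/(2*R)) = (-1 + R)/(2*R))
(1*M(1))*12 - O(11, 2) = (1*((½)*(-1 + 1)/1))*12 - (-6 + 2) = (1*((½)*1*0))*12 - 1*(-4) = (1*0)*12 + 4 = 0*12 + 4 = 0 + 4 = 4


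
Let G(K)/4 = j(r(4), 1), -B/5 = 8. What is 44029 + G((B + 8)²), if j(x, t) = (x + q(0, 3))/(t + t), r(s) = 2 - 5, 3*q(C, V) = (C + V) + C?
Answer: 44025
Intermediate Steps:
B = -40 (B = -5*8 = -40)
q(C, V) = V/3 + 2*C/3 (q(C, V) = ((C + V) + C)/3 = (V + 2*C)/3 = V/3 + 2*C/3)
r(s) = -3
j(x, t) = (1 + x)/(2*t) (j(x, t) = (x + ((⅓)*3 + (⅔)*0))/(t + t) = (x + (1 + 0))/((2*t)) = (x + 1)*(1/(2*t)) = (1 + x)*(1/(2*t)) = (1 + x)/(2*t))
G(K) = -4 (G(K) = 4*((½)*(1 - 3)/1) = 4*((½)*1*(-2)) = 4*(-1) = -4)
44029 + G((B + 8)²) = 44029 - 4 = 44025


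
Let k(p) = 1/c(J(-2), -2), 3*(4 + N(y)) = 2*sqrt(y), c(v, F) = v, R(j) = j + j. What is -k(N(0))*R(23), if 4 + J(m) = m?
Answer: 23/3 ≈ 7.6667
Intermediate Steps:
J(m) = -4 + m
R(j) = 2*j
N(y) = -4 + 2*sqrt(y)/3 (N(y) = -4 + (2*sqrt(y))/3 = -4 + 2*sqrt(y)/3)
k(p) = -1/6 (k(p) = 1/(-4 - 2) = 1/(-6) = -1/6)
-k(N(0))*R(23) = -(-1)*2*23/6 = -(-1)*46/6 = -1*(-23/3) = 23/3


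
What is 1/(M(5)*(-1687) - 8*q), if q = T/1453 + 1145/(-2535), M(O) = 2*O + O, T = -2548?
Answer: -736671/18628463071 ≈ -3.9545e-5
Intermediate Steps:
M(O) = 3*O
q = -1624573/736671 (q = -2548/1453 + 1145/(-2535) = -2548*1/1453 + 1145*(-1/2535) = -2548/1453 - 229/507 = -1624573/736671 ≈ -2.2053)
1/(M(5)*(-1687) - 8*q) = 1/((3*5)*(-1687) - 8*(-1624573/736671)) = 1/(15*(-1687) + 12996584/736671) = 1/(-25305 + 12996584/736671) = 1/(-18628463071/736671) = -736671/18628463071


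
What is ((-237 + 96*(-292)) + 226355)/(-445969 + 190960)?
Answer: -198086/255009 ≈ -0.77678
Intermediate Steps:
((-237 + 96*(-292)) + 226355)/(-445969 + 190960) = ((-237 - 28032) + 226355)/(-255009) = (-28269 + 226355)*(-1/255009) = 198086*(-1/255009) = -198086/255009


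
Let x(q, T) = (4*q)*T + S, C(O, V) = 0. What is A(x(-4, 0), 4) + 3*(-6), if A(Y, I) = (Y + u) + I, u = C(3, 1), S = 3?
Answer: -11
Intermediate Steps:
u = 0
x(q, T) = 3 + 4*T*q (x(q, T) = (4*q)*T + 3 = 4*T*q + 3 = 3 + 4*T*q)
A(Y, I) = I + Y (A(Y, I) = (Y + 0) + I = Y + I = I + Y)
A(x(-4, 0), 4) + 3*(-6) = (4 + (3 + 4*0*(-4))) + 3*(-6) = (4 + (3 + 0)) - 18 = (4 + 3) - 18 = 7 - 18 = -11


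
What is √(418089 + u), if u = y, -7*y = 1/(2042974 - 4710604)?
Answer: √2975225769698285190/2667630 ≈ 646.60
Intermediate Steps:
y = 1/18673410 (y = -1/(7*(2042974 - 4710604)) = -⅐/(-2667630) = -⅐*(-1/2667630) = 1/18673410 ≈ 5.3552e-8)
u = 1/18673410 ≈ 5.3552e-8
√(418089 + u) = √(418089 + 1/18673410) = √(7807147313491/18673410) = √2975225769698285190/2667630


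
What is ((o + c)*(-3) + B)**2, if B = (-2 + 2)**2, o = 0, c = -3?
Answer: 81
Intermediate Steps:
B = 0 (B = 0**2 = 0)
((o + c)*(-3) + B)**2 = ((0 - 3)*(-3) + 0)**2 = (-3*(-3) + 0)**2 = (9 + 0)**2 = 9**2 = 81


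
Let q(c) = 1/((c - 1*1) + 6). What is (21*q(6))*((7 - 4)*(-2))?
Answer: -126/11 ≈ -11.455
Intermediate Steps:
q(c) = 1/(5 + c) (q(c) = 1/((c - 1) + 6) = 1/((-1 + c) + 6) = 1/(5 + c))
(21*q(6))*((7 - 4)*(-2)) = (21/(5 + 6))*((7 - 4)*(-2)) = (21/11)*(3*(-2)) = (21*(1/11))*(-6) = (21/11)*(-6) = -126/11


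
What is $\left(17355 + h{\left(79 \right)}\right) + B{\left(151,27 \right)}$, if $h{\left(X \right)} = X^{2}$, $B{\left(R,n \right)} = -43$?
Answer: $23553$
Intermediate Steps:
$\left(17355 + h{\left(79 \right)}\right) + B{\left(151,27 \right)} = \left(17355 + 79^{2}\right) - 43 = \left(17355 + 6241\right) - 43 = 23596 - 43 = 23553$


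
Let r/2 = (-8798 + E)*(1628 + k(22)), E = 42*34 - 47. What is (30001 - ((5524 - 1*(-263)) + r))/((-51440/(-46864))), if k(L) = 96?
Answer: 14995325974/643 ≈ 2.3321e+7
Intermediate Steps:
E = 1381 (E = 1428 - 47 = 1381)
r = -25573816 (r = 2*((-8798 + 1381)*(1628 + 96)) = 2*(-7417*1724) = 2*(-12786908) = -25573816)
(30001 - ((5524 - 1*(-263)) + r))/((-51440/(-46864))) = (30001 - ((5524 - 1*(-263)) - 25573816))/((-51440/(-46864))) = (30001 - ((5524 + 263) - 25573816))/((-51440*(-1/46864))) = (30001 - (5787 - 25573816))/(3215/2929) = (30001 - 1*(-25568029))*(2929/3215) = (30001 + 25568029)*(2929/3215) = 25598030*(2929/3215) = 14995325974/643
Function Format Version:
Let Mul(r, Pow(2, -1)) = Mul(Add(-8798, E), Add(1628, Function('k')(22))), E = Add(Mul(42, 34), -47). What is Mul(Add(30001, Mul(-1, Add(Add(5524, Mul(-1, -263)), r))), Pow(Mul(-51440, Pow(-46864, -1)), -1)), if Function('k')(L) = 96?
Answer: Rational(14995325974, 643) ≈ 2.3321e+7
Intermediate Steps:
E = 1381 (E = Add(1428, -47) = 1381)
r = -25573816 (r = Mul(2, Mul(Add(-8798, 1381), Add(1628, 96))) = Mul(2, Mul(-7417, 1724)) = Mul(2, -12786908) = -25573816)
Mul(Add(30001, Mul(-1, Add(Add(5524, Mul(-1, -263)), r))), Pow(Mul(-51440, Pow(-46864, -1)), -1)) = Mul(Add(30001, Mul(-1, Add(Add(5524, Mul(-1, -263)), -25573816))), Pow(Mul(-51440, Pow(-46864, -1)), -1)) = Mul(Add(30001, Mul(-1, Add(Add(5524, 263), -25573816))), Pow(Mul(-51440, Rational(-1, 46864)), -1)) = Mul(Add(30001, Mul(-1, Add(5787, -25573816))), Pow(Rational(3215, 2929), -1)) = Mul(Add(30001, Mul(-1, -25568029)), Rational(2929, 3215)) = Mul(Add(30001, 25568029), Rational(2929, 3215)) = Mul(25598030, Rational(2929, 3215)) = Rational(14995325974, 643)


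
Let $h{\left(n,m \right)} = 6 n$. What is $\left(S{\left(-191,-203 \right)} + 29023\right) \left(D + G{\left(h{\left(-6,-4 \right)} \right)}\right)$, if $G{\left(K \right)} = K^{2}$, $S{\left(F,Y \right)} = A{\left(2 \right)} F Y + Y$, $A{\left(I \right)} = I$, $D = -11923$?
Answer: $-1130351482$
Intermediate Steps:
$S{\left(F,Y \right)} = Y + 2 F Y$ ($S{\left(F,Y \right)} = 2 F Y + Y = Y + 2 F Y$)
$\left(S{\left(-191,-203 \right)} + 29023\right) \left(D + G{\left(h{\left(-6,-4 \right)} \right)}\right) = \left(- 203 \left(1 + 2 \left(-191\right)\right) + 29023\right) \left(-11923 + \left(6 \left(-6\right)\right)^{2}\right) = \left(- 203 \left(1 - 382\right) + 29023\right) \left(-11923 + \left(-36\right)^{2}\right) = \left(\left(-203\right) \left(-381\right) + 29023\right) \left(-11923 + 1296\right) = \left(77343 + 29023\right) \left(-10627\right) = 106366 \left(-10627\right) = -1130351482$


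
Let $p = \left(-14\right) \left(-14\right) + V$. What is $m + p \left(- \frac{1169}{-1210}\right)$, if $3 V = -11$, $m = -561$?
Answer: $- \frac{1361917}{3630} \approx -375.18$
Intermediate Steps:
$V = - \frac{11}{3}$ ($V = \frac{1}{3} \left(-11\right) = - \frac{11}{3} \approx -3.6667$)
$p = \frac{577}{3}$ ($p = \left(-14\right) \left(-14\right) - \frac{11}{3} = 196 - \frac{11}{3} = \frac{577}{3} \approx 192.33$)
$m + p \left(- \frac{1169}{-1210}\right) = -561 + \frac{577 \left(- \frac{1169}{-1210}\right)}{3} = -561 + \frac{577 \left(\left(-1169\right) \left(- \frac{1}{1210}\right)\right)}{3} = -561 + \frac{577}{3} \cdot \frac{1169}{1210} = -561 + \frac{674513}{3630} = - \frac{1361917}{3630}$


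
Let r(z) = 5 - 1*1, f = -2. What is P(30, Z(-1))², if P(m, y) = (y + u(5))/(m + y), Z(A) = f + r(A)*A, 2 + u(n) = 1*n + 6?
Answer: 1/64 ≈ 0.015625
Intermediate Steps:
u(n) = 4 + n (u(n) = -2 + (1*n + 6) = -2 + (n + 6) = -2 + (6 + n) = 4 + n)
r(z) = 4 (r(z) = 5 - 1 = 4)
Z(A) = -2 + 4*A
P(m, y) = (9 + y)/(m + y) (P(m, y) = (y + (4 + 5))/(m + y) = (y + 9)/(m + y) = (9 + y)/(m + y))
P(30, Z(-1))² = ((9 + (-2 + 4*(-1)))/(30 + (-2 + 4*(-1))))² = ((9 + (-2 - 4))/(30 + (-2 - 4)))² = ((9 - 6)/(30 - 6))² = (3/24)² = ((1/24)*3)² = (⅛)² = 1/64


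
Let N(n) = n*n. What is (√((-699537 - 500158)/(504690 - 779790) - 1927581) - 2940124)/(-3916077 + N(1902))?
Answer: 2940124/298473 - I*√29771228432595/1172998890 ≈ 9.8506 - 0.0046516*I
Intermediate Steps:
N(n) = n²
(√((-699537 - 500158)/(504690 - 779790) - 1927581) - 2940124)/(-3916077 + N(1902)) = (√((-699537 - 500158)/(504690 - 779790) - 1927581) - 2940124)/(-3916077 + 1902²) = (√(-1199695/(-275100) - 1927581) - 2940124)/(-3916077 + 3617604) = (√(-1199695*(-1/275100) - 1927581) - 2940124)/(-298473) = (√(34277/7860 - 1927581) - 2940124)*(-1/298473) = (√(-15150752383/7860) - 2940124)*(-1/298473) = (I*√29771228432595/3930 - 2940124)*(-1/298473) = (-2940124 + I*√29771228432595/3930)*(-1/298473) = 2940124/298473 - I*√29771228432595/1172998890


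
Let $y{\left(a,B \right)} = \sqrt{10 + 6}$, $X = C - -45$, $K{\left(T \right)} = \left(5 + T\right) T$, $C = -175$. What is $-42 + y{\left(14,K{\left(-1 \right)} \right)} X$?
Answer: $-562$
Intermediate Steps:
$K{\left(T \right)} = T \left(5 + T\right)$
$X = -130$ ($X = -175 - -45 = -175 + 45 = -130$)
$y{\left(a,B \right)} = 4$ ($y{\left(a,B \right)} = \sqrt{16} = 4$)
$-42 + y{\left(14,K{\left(-1 \right)} \right)} X = -42 + 4 \left(-130\right) = -42 - 520 = -562$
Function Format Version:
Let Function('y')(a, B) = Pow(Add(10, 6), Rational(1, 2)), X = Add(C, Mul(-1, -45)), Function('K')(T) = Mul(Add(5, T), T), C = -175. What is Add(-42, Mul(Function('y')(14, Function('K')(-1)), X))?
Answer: -562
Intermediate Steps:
Function('K')(T) = Mul(T, Add(5, T))
X = -130 (X = Add(-175, Mul(-1, -45)) = Add(-175, 45) = -130)
Function('y')(a, B) = 4 (Function('y')(a, B) = Pow(16, Rational(1, 2)) = 4)
Add(-42, Mul(Function('y')(14, Function('K')(-1)), X)) = Add(-42, Mul(4, -130)) = Add(-42, -520) = -562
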